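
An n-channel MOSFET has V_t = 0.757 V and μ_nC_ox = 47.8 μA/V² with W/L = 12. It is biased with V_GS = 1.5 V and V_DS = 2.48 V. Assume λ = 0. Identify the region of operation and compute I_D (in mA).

Saturation; I_D = 0.158 mA

k_n = μ_nC_ox · (W/L) = 0.5736 mA/V².
V_ov = V_GS − V_t = 1.5 − 0.757 = 0.743 V.
Since V_DS = 2.48 V ≥ V_ov = 0.743 V, the device is in saturation.
I_D = ½ k_n V_ov² = 0.5 × 0.5736 × 0.743² = 0.158 mA.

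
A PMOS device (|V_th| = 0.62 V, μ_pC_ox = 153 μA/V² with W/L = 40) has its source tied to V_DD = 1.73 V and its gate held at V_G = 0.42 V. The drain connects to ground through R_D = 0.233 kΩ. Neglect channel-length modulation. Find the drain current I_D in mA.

I_D = 1.46 mA

V_SG = V_DD − V_G = 1.73 − 0.42 = 1.31 V, so V_ov = 1.31 − 0.62 = 0.69 V.
k_p = μ_pC_ox · (W/L) = 6.12 mA/V².
Assume saturation: I_D = ½ k_p V_ov² = 0.5 × 6.12 × 0.69² = 1.46 mA, giving V_SD = V_DD − I_D R_D = 1.73 − 1.46 × 0.233 = 1.39 V.
V_SD = 1.39 V ≥ V_ov = 0.69 V, confirming saturation.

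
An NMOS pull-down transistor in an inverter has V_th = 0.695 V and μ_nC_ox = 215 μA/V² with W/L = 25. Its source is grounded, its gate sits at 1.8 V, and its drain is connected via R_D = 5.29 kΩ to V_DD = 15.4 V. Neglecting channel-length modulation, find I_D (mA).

I_D = 2.78 mA

V_GS = V_G = 1.8 V, so V_ov = 1.8 − 0.695 = 1.1 V.
k_n = μ_nC_ox · (W/L) = 5.375 mA/V².
Assume saturation: I_D = ½ k_n V_ov² = 0.5 × 5.375 × 1.1² = 3.28 mA, giving V_DS = V_DD − I_D R_D = 15.4 − 3.28 × 5.29 = -1.96 V.
But -1.96 V < V_ov = 1.1 V, so the device is actually in triode.
In triode I_D = k_n[V_ov V_DS − ½ V_DS²] and I_D = (V_DD − V_DS)/R_D. Equating: 14.2 V_DS² − 32.42 V_DS + 15.4 = 0, giving V_DS = 0.675 V (the root below V_ov).
I_D = (15.4 − 0.675) / 5.29 = 2.78 mA.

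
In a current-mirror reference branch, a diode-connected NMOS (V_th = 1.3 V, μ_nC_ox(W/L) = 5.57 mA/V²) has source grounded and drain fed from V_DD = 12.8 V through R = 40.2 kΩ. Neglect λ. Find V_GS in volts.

V_GS = 1.62 V

With gate tied to drain, V_GS = V_DS ≥ V_GS − V_th, so the device is in saturation.
KCL at the drain: ½ k_n (V_GS − V_th)² = (V_DD − V_GS)/R.
Let x = V_GS − 1.3. Then 112 x² + x − 11.5 = 0, giving x = 0.316 V (positive root), so V_GS = 1.62 V.
I_D = (V_DD − V_GS)/R = (12.8 − 1.62) / 40.2 = 0.278 mA.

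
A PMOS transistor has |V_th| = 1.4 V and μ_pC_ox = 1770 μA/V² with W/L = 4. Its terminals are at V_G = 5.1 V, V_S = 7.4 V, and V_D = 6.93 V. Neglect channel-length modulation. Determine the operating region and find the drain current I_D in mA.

V_SG = V_S − V_G = 7.4 − 5.1 = 2.3 V; V_SD = V_S − V_D = 7.4 − 6.93 = 0.47 V.
k_p = μ_pC_ox · (W/L) = 7.08 mA/V².
V_ov = V_SG − |V_th| = 2.3 − 1.4 = 0.9 V.
Since V_SD = 0.47 V < V_ov = 0.9 V, the device is in the triode region.
I_D = k_p [V_ov · V_SD − ½ V_SD²] = 7.08 × [0.9 × 0.47 − 0.5 × 0.47²] = 2.21 mA.

Triode; I_D = 2.21 mA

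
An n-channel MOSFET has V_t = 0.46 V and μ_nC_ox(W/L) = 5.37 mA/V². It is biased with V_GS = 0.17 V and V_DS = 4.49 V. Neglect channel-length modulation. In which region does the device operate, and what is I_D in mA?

Cutoff; I_D = 0 mA

V_GS = 0.17 V < V_t = 0.46 V, so the transistor is in cutoff.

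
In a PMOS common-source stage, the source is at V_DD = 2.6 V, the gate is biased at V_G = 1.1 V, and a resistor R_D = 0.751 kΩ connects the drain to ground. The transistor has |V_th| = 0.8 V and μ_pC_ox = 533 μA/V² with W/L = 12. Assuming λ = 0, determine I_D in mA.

I_D = 1.57 mA

V_SG = V_DD − V_G = 2.6 − 1.1 = 1.5 V, so V_ov = 1.5 − 0.8 = 0.7 V.
k_p = μ_pC_ox · (W/L) = 6.396 mA/V².
Assume saturation: I_D = ½ k_p V_ov² = 0.5 × 6.396 × 0.7² = 1.57 mA, giving V_SD = V_DD − I_D R_D = 2.6 − 1.57 × 0.751 = 1.42 V.
V_SD = 1.42 V ≥ V_ov = 0.7 V, confirming saturation.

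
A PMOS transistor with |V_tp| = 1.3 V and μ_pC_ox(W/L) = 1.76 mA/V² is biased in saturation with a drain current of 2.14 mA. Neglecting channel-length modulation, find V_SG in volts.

In saturation I_D = ½ k_p (V_SG − |V_tp|)², so V_SG − |V_tp| = √(2 I_D / k_p) = √(2 × 2.14 / 1.76) = 1.56 V.
V_SG = 1.3 + 1.56 = 2.86 V.

V_SG = 2.86 V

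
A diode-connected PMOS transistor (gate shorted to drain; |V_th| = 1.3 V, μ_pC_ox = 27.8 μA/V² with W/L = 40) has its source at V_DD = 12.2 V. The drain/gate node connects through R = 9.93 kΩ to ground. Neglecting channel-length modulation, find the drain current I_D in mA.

With gate tied to drain, V_SG = V_SD ≥ V_SG − |V_th|, so the device is in saturation.
k_p = μ_pC_ox · (W/L) = 1.112 mA/V².
KCL at the drain: ½ k_p (V_SG − |V_th|)² = (V_DD − V_SG)/R.
Let x = V_SG − 1.3. Then 5.52 x² + x − 10.9 = 0, giving x = 1.32 V (positive root), so V_SG = 2.62 V.
I_D = (V_DD − V_SG)/R = (12.2 − 2.62) / 9.93 = 0.965 mA.

I_D = 0.965 mA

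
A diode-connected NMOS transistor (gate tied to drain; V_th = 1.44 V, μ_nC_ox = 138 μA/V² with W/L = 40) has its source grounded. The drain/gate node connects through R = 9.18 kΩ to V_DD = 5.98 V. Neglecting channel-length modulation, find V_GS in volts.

V_GS = 1.84 V

With gate tied to drain, V_GS = V_DS ≥ V_GS − V_th, so the device is in saturation.
k_n = μ_nC_ox · (W/L) = 5.52 mA/V².
KCL at the drain: ½ k_n (V_GS − V_th)² = (V_DD − V_GS)/R.
Let x = V_GS − 1.44. Then 25.3 x² + x − 4.54 = 0, giving x = 0.404 V (positive root), so V_GS = 1.84 V.
I_D = (V_DD − V_GS)/R = (5.98 − 1.84) / 9.18 = 0.451 mA.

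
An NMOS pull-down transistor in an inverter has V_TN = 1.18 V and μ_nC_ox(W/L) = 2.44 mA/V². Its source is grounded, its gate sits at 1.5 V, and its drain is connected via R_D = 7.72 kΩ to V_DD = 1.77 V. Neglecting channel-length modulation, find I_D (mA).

V_GS = V_G = 1.5 V, so V_ov = 1.5 − 1.18 = 0.32 V.
Assume saturation: I_D = ½ k_n V_ov² = 0.5 × 2.44 × 0.32² = 0.125 mA, giving V_DS = V_DD − I_D R_D = 1.77 − 0.125 × 7.72 = 0.806 V.
V_DS = 0.806 V ≥ V_ov = 0.32 V, confirming saturation.

I_D = 0.125 mA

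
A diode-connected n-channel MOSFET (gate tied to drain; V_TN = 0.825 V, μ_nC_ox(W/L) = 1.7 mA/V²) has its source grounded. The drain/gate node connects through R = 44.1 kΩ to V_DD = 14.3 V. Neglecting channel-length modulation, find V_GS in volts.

With gate tied to drain, V_GS = V_DS ≥ V_GS − V_TN, so the device is in saturation.
KCL at the drain: ½ k_n (V_GS − V_TN)² = (V_DD − V_GS)/R.
Let x = V_GS − 0.825. Then 37.5 x² + x − 13.48 = 0, giving x = 0.586 V (positive root), so V_GS = 1.41 V.
I_D = (V_DD − V_GS)/R = (14.3 − 1.41) / 44.1 = 0.292 mA.

V_GS = 1.41 V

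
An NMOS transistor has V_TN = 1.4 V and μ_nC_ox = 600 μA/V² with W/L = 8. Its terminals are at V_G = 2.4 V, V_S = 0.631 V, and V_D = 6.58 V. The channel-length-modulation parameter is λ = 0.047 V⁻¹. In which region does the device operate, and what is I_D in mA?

V_GS = V_G − V_S = 2.4 − 0.631 = 1.77 V; V_DS = V_D − V_S = 6.58 − 0.631 = 5.95 V.
k_n = μ_nC_ox · (W/L) = 4.8 mA/V².
V_ov = V_GS − V_TN = 1.77 − 1.4 = 0.369 V.
Since V_DS = 5.95 V ≥ V_ov = 0.369 V, the device is in saturation.
I_D = ½ k_n V_ov² (1 + λ V_DS) = 0.5 × 4.8 × 0.369² × (1 + 0.047 × 5.95) = 0.418 mA.

Saturation; I_D = 0.418 mA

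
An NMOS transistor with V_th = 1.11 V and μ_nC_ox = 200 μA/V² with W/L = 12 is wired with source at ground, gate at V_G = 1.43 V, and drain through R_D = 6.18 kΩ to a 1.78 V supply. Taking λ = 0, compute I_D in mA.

I_D = 0.123 mA

V_GS = V_G = 1.43 V, so V_ov = 1.43 − 1.11 = 0.32 V.
k_n = μ_nC_ox · (W/L) = 2.4 mA/V².
Assume saturation: I_D = ½ k_n V_ov² = 0.5 × 2.4 × 0.32² = 0.123 mA, giving V_DS = V_DD − I_D R_D = 1.78 − 0.123 × 6.18 = 1.02 V.
V_DS = 1.02 V ≥ V_ov = 0.32 V, confirming saturation.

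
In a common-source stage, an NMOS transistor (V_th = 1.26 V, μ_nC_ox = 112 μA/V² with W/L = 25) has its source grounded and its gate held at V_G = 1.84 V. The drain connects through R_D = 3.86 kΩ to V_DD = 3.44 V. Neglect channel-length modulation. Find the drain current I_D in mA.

I_D = 0.471 mA

V_GS = V_G = 1.84 V, so V_ov = 1.84 − 1.26 = 0.58 V.
k_n = μ_nC_ox · (W/L) = 2.8 mA/V².
Assume saturation: I_D = ½ k_n V_ov² = 0.5 × 2.8 × 0.58² = 0.471 mA, giving V_DS = V_DD − I_D R_D = 3.44 − 0.471 × 3.86 = 1.62 V.
V_DS = 1.62 V ≥ V_ov = 0.58 V, confirming saturation.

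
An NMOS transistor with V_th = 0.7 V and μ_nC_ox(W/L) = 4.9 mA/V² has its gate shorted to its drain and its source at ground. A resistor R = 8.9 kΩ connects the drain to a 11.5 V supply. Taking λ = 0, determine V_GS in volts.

With gate tied to drain, V_GS = V_DS ≥ V_GS − V_th, so the device is in saturation.
KCL at the drain: ½ k_n (V_GS − V_th)² = (V_DD − V_GS)/R.
Let x = V_GS − 0.7. Then 21.8 x² + x − 10.8 = 0, giving x = 0.681 V (positive root), so V_GS = 1.38 V.
I_D = (V_DD − V_GS)/R = (11.5 − 1.38) / 8.9 = 1.14 mA.

V_GS = 1.38 V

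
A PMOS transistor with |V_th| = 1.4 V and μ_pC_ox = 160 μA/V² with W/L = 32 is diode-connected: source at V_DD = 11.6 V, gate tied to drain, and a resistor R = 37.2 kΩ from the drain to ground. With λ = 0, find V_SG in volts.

With gate tied to drain, V_SG = V_SD ≥ V_SG − |V_th|, so the device is in saturation.
k_p = μ_pC_ox · (W/L) = 5.12 mA/V².
KCL at the drain: ½ k_p (V_SG − |V_th|)² = (V_DD − V_SG)/R.
Let x = V_SG − 1.4. Then 95.2 x² + x − 10.2 = 0, giving x = 0.322 V (positive root), so V_SG = 1.72 V.
I_D = (V_DD − V_SG)/R = (11.6 − 1.72) / 37.2 = 0.266 mA.

V_SG = 1.72 V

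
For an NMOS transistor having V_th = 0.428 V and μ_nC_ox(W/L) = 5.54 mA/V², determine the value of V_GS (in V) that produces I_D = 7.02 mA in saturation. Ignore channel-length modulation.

In saturation I_D = ½ k_n (V_GS − V_th)², so V_GS − V_th = √(2 I_D / k_n) = √(2 × 7.02 / 5.54) = 1.59 V.
V_GS = 0.428 + 1.59 = 2.02 V.

V_GS = 2.02 V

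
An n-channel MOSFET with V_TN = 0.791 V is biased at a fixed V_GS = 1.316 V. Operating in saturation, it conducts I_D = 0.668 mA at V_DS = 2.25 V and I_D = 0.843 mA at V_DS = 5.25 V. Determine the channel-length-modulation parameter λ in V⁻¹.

λ = 0.109 V⁻¹

With V_GS fixed, I_D ∝ (1 + λ V_DS) in saturation, so I_D2/I_D1 = (1 + λ V_DS2)/(1 + λ V_DS1).
0.843/0.668 = 1.262 = (1 + 5.25 λ)/(1 + 2.25 λ).
Solving: λ (I_D1 V_DS2 − I_D2 V_DS1) = I_D2 − I_D1, so λ = (0.843 − 0.668) / (0.668 × 5.25 − 0.843 × 2.25) = 0.175 / 1.61 = 0.109 V⁻¹.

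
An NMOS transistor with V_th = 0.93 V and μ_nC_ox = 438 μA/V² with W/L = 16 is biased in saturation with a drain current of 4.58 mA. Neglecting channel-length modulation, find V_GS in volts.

V_GS = 2.07 V

k_n = μ_nC_ox · (W/L) = 7.008 mA/V².
In saturation I_D = ½ k_n (V_GS − V_th)², so V_GS − V_th = √(2 I_D / k_n) = √(2 × 4.58 / 7.008) = 1.14 V.
V_GS = 0.93 + 1.14 = 2.07 V.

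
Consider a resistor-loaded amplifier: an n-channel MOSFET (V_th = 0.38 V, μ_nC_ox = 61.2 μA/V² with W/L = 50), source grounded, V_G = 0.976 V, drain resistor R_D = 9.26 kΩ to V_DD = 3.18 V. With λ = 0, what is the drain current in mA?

V_GS = V_G = 0.976 V, so V_ov = 0.976 − 0.38 = 0.596 V.
k_n = μ_nC_ox · (W/L) = 3.06 mA/V².
Assume saturation: I_D = ½ k_n V_ov² = 0.5 × 3.06 × 0.596² = 0.543 mA, giving V_DS = V_DD − I_D R_D = 3.18 − 0.543 × 9.26 = -1.85 V.
But -1.85 V < V_ov = 0.596 V, so the device is actually in triode.
In triode I_D = k_n[V_ov V_DS − ½ V_DS²] and I_D = (V_DD − V_DS)/R_D. Equating: 14.2 V_DS² − 17.89 V_DS + 3.18 = 0, giving V_DS = 0.214 V (the root below V_ov).
I_D = (3.18 − 0.214) / 9.26 = 0.32 mA.

I_D = 0.320 mA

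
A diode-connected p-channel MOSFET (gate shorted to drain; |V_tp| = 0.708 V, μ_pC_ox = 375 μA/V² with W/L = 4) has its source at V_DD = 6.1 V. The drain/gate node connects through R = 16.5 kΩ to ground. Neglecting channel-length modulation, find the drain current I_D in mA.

I_D = 0.289 mA

With gate tied to drain, V_SG = V_SD ≥ V_SG − |V_tp|, so the device is in saturation.
k_p = μ_pC_ox · (W/L) = 1.5 mA/V².
KCL at the drain: ½ k_p (V_SG − |V_tp|)² = (V_DD − V_SG)/R.
Let x = V_SG − 0.708. Then 12.4 x² + x − 5.392 = 0, giving x = 0.621 V (positive root), so V_SG = 1.33 V.
I_D = (V_DD − V_SG)/R = (6.1 − 1.33) / 16.5 = 0.289 mA.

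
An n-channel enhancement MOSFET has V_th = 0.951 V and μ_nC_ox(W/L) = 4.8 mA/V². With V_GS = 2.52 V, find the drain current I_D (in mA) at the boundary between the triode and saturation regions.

At the boundary V_DS = V_ov = V_GS − V_th = 2.52 − 0.951 = 1.57 V.
I_D = ½ k_n V_ov² = 0.5 × 4.8 × 1.57² = 5.91 mA.

I_D = 5.91 mA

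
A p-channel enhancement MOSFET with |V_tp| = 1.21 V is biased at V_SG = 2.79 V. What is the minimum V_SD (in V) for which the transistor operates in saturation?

V_SD,sat = 1.58 V

The boundary between triode and saturation is V_SD = V_SG − |V_tp| = V_ov.
V_ov = 2.79 − 1.21 = 1.58 V.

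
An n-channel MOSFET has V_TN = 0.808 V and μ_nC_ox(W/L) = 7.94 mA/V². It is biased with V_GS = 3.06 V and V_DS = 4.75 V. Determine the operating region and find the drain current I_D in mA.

Saturation; I_D = 20.1 mA

V_ov = V_GS − V_TN = 3.06 − 0.808 = 2.25 V.
Since V_DS = 4.75 V ≥ V_ov = 2.25 V, the device is in saturation.
I_D = ½ k_n V_ov² = 0.5 × 7.94 × 2.25² = 20.1 mA.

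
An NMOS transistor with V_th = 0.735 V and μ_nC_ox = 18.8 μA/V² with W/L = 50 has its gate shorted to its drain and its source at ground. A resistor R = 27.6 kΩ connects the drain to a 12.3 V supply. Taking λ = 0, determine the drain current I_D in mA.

With gate tied to drain, V_GS = V_DS ≥ V_GS − V_th, so the device is in saturation.
k_n = μ_nC_ox · (W/L) = 0.94 mA/V².
KCL at the drain: ½ k_n (V_GS − V_th)² = (V_DD − V_GS)/R.
Let x = V_GS − 0.735. Then 13 x² + x − 11.57 = 0, giving x = 0.906 V (positive root), so V_GS = 1.64 V.
I_D = (V_DD − V_GS)/R = (12.3 − 1.64) / 27.6 = 0.386 mA.

I_D = 0.386 mA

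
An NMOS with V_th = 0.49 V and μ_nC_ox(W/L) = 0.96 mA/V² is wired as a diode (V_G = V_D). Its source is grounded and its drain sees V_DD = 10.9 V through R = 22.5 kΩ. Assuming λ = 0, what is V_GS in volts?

With gate tied to drain, V_GS = V_DS ≥ V_GS − V_th, so the device is in saturation.
KCL at the drain: ½ k_n (V_GS − V_th)² = (V_DD − V_GS)/R.
Let x = V_GS − 0.49. Then 10.8 x² + x − 10.41 = 0, giving x = 0.937 V (positive root), so V_GS = 1.43 V.
I_D = (V_DD − V_GS)/R = (10.9 − 1.43) / 22.5 = 0.421 mA.

V_GS = 1.43 V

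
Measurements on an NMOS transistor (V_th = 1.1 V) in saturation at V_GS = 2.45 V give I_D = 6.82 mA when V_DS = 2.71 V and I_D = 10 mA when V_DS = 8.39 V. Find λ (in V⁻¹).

λ = 0.106 V⁻¹

With V_GS fixed, I_D ∝ (1 + λ V_DS) in saturation, so I_D2/I_D1 = (1 + λ V_DS2)/(1 + λ V_DS1).
10/6.82 = 1.466 = (1 + 8.39 λ)/(1 + 2.71 λ).
Solving: λ (I_D1 V_DS2 − I_D2 V_DS1) = I_D2 − I_D1, so λ = (10 − 6.82) / (6.82 × 8.39 − 10 × 2.71) = 3.18 / 30.1 = 0.106 V⁻¹.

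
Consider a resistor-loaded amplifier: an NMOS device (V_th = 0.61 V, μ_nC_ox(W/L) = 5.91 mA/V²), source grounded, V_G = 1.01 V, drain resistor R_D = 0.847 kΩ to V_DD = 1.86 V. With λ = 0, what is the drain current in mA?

I_D = 0.473 mA

V_GS = V_G = 1.01 V, so V_ov = 1.01 − 0.61 = 0.4 V.
Assume saturation: I_D = ½ k_n V_ov² = 0.5 × 5.91 × 0.4² = 0.473 mA, giving V_DS = V_DD − I_D R_D = 1.86 − 0.473 × 0.847 = 1.46 V.
V_DS = 1.46 V ≥ V_ov = 0.4 V, confirming saturation.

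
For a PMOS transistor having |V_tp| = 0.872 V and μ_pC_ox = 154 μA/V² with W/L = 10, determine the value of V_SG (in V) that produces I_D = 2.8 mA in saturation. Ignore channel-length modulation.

k_p = μ_pC_ox · (W/L) = 1.54 mA/V².
In saturation I_D = ½ k_p (V_SG − |V_tp|)², so V_SG − |V_tp| = √(2 I_D / k_p) = √(2 × 2.8 / 1.54) = 1.91 V.
V_SG = 0.872 + 1.91 = 2.78 V.

V_SG = 2.78 V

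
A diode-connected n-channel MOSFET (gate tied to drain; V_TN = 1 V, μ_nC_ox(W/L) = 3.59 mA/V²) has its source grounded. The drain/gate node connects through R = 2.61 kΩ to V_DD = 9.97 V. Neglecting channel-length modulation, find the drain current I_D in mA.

With gate tied to drain, V_GS = V_DS ≥ V_GS − V_TN, so the device is in saturation.
KCL at the drain: ½ k_n (V_GS − V_TN)² = (V_DD − V_GS)/R.
Let x = V_GS − 1. Then 4.68 x² + x − 8.97 = 0, giving x = 1.28 V (positive root), so V_GS = 2.28 V.
I_D = (V_DD − V_GS)/R = (9.97 − 2.28) / 2.61 = 2.95 mA.

I_D = 2.95 mA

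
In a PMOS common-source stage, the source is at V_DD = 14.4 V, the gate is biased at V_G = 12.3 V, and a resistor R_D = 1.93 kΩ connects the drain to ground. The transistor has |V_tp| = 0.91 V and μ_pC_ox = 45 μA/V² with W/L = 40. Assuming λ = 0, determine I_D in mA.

V_SG = V_DD − V_G = 14.4 − 12.3 = 2.1 V, so V_ov = 2.1 − 0.91 = 1.19 V.
k_p = μ_pC_ox · (W/L) = 1.8 mA/V².
Assume saturation: I_D = ½ k_p V_ov² = 0.5 × 1.8 × 1.19² = 1.27 mA, giving V_SD = V_DD − I_D R_D = 14.4 − 1.27 × 1.93 = 11.9 V.
V_SD = 11.9 V ≥ V_ov = 1.19 V, confirming saturation.

I_D = 1.27 mA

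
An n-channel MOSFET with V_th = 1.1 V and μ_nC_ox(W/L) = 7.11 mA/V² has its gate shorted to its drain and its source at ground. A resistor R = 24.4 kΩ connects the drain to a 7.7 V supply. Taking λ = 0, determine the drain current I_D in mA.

I_D = 0.259 mA

With gate tied to drain, V_GS = V_DS ≥ V_GS − V_th, so the device is in saturation.
KCL at the drain: ½ k_n (V_GS − V_th)² = (V_DD − V_GS)/R.
Let x = V_GS − 1.1. Then 86.7 x² + x − 6.6 = 0, giving x = 0.27 V (positive root), so V_GS = 1.37 V.
I_D = (V_DD − V_GS)/R = (7.7 − 1.37) / 24.4 = 0.259 mA.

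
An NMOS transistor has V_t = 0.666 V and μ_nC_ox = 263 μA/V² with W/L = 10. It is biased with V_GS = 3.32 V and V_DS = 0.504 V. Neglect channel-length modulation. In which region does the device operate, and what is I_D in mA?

k_n = μ_nC_ox · (W/L) = 2.63 mA/V².
V_ov = V_GS − V_t = 3.32 − 0.666 = 2.65 V.
Since V_DS = 0.504 V < V_ov = 2.65 V, the device is in the triode region.
I_D = k_n [V_ov · V_DS − ½ V_DS²] = 2.63 × [2.65 × 0.504 − 0.5 × 0.504²] = 3.18 mA.

Triode; I_D = 3.18 mA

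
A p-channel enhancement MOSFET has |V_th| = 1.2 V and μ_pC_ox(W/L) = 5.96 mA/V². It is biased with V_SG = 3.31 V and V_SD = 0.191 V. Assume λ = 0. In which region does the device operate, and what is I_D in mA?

V_ov = V_SG − |V_th| = 3.31 − 1.2 = 2.11 V.
Since V_SD = 0.191 V < V_ov = 2.11 V, the device is in the triode region.
I_D = k_p [V_ov · V_SD − ½ V_SD²] = 5.96 × [2.11 × 0.191 − 0.5 × 0.191²] = 2.29 mA.

Triode; I_D = 2.29 mA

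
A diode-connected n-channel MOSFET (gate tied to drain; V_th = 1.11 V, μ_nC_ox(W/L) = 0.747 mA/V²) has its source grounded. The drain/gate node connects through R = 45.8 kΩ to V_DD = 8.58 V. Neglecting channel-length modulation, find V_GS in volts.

With gate tied to drain, V_GS = V_DS ≥ V_GS − V_th, so the device is in saturation.
KCL at the drain: ½ k_n (V_GS − V_th)² = (V_DD − V_GS)/R.
Let x = V_GS − 1.11. Then 17.1 x² + x − 7.47 = 0, giving x = 0.632 V (positive root), so V_GS = 1.74 V.
I_D = (V_DD − V_GS)/R = (8.58 − 1.74) / 45.8 = 0.149 mA.

V_GS = 1.74 V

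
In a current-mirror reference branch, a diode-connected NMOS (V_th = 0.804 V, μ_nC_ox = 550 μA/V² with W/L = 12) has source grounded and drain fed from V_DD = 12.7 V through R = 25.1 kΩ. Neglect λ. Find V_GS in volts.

With gate tied to drain, V_GS = V_DS ≥ V_GS − V_th, so the device is in saturation.
k_n = μ_nC_ox · (W/L) = 6.6 mA/V².
KCL at the drain: ½ k_n (V_GS − V_th)² = (V_DD − V_GS)/R.
Let x = V_GS − 0.804. Then 82.8 x² + x − 11.9 = 0, giving x = 0.373 V (positive root), so V_GS = 1.18 V.
I_D = (V_DD − V_GS)/R = (12.7 − 1.18) / 25.1 = 0.459 mA.

V_GS = 1.18 V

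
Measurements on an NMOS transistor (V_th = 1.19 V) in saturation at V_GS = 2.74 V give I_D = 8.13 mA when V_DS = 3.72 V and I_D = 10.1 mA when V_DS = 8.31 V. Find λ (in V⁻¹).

λ = 0.0657 V⁻¹

With V_GS fixed, I_D ∝ (1 + λ V_DS) in saturation, so I_D2/I_D1 = (1 + λ V_DS2)/(1 + λ V_DS1).
10.1/8.13 = 1.242 = (1 + 8.31 λ)/(1 + 3.72 λ).
Solving: λ (I_D1 V_DS2 − I_D2 V_DS1) = I_D2 − I_D1, so λ = (10.1 − 8.13) / (8.13 × 8.31 − 10.1 × 3.72) = 1.97 / 30 = 0.0657 V⁻¹.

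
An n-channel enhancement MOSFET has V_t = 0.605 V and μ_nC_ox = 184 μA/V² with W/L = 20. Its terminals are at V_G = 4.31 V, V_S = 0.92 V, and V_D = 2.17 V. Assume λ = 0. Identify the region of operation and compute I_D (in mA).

Triode; I_D = 9.94 mA

V_GS = V_G − V_S = 4.31 − 0.92 = 3.39 V; V_DS = V_D − V_S = 2.17 − 0.92 = 1.25 V.
k_n = μ_nC_ox · (W/L) = 3.68 mA/V².
V_ov = V_GS − V_t = 3.39 − 0.605 = 2.78 V.
Since V_DS = 1.25 V < V_ov = 2.78 V, the device is in the triode region.
I_D = k_n [V_ov · V_DS − ½ V_DS²] = 3.68 × [2.78 × 1.25 − 0.5 × 1.25²] = 9.94 mA.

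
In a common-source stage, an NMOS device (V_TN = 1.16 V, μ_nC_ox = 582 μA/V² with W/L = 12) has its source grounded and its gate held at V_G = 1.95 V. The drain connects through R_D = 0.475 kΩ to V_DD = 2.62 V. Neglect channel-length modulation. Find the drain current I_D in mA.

V_GS = V_G = 1.95 V, so V_ov = 1.95 − 1.16 = 0.79 V.
k_n = μ_nC_ox · (W/L) = 6.984 mA/V².
Assume saturation: I_D = ½ k_n V_ov² = 0.5 × 6.984 × 0.79² = 2.18 mA, giving V_DS = V_DD − I_D R_D = 2.62 − 2.18 × 0.475 = 1.58 V.
V_DS = 1.58 V ≥ V_ov = 0.79 V, confirming saturation.

I_D = 2.18 mA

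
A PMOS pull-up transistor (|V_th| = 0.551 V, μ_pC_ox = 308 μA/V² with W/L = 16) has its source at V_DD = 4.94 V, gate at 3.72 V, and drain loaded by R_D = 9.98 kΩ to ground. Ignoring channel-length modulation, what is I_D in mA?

V_SG = V_DD − V_G = 4.94 − 3.72 = 1.22 V, so V_ov = 1.22 − 0.551 = 0.669 V.
k_p = μ_pC_ox · (W/L) = 4.928 mA/V².
Assume saturation: I_D = ½ k_p V_ov² = 0.5 × 4.928 × 0.669² = 1.1 mA, giving V_SD = V_DD − I_D R_D = 4.94 − 1.1 × 9.98 = -6.07 V.
But -6.07 V < V_ov = 0.669 V, so the device is actually in triode.
In triode I_D = k_p[V_ov V_SD − ½ V_SD²] and I_D = (V_DD − V_SD)/R_D. Equating: 24.6 V_SD² − 33.9 V_SD + 4.94 = 0, giving V_SD = 0.166 V (the root below V_ov).
I_D = (4.94 − 0.166) / 9.98 = 0.478 mA.

I_D = 0.478 mA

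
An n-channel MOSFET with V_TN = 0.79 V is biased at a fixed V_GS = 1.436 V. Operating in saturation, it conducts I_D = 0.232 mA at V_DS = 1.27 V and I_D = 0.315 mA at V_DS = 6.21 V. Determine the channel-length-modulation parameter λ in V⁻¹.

With V_GS fixed, I_D ∝ (1 + λ V_DS) in saturation, so I_D2/I_D1 = (1 + λ V_DS2)/(1 + λ V_DS1).
0.315/0.232 = 1.358 = (1 + 6.21 λ)/(1 + 1.27 λ).
Solving: λ (I_D1 V_DS2 − I_D2 V_DS1) = I_D2 − I_D1, so λ = (0.315 − 0.232) / (0.232 × 6.21 − 0.315 × 1.27) = 0.083 / 1.04 = 0.0798 V⁻¹.

λ = 0.0798 V⁻¹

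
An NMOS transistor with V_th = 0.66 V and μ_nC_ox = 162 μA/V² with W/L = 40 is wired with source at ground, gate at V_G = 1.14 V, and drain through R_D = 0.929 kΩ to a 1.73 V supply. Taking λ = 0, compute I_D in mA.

I_D = 0.746 mA

V_GS = V_G = 1.14 V, so V_ov = 1.14 − 0.66 = 0.48 V.
k_n = μ_nC_ox · (W/L) = 6.48 mA/V².
Assume saturation: I_D = ½ k_n V_ov² = 0.5 × 6.48 × 0.48² = 0.746 mA, giving V_DS = V_DD − I_D R_D = 1.73 − 0.746 × 0.929 = 1.04 V.
V_DS = 1.04 V ≥ V_ov = 0.48 V, confirming saturation.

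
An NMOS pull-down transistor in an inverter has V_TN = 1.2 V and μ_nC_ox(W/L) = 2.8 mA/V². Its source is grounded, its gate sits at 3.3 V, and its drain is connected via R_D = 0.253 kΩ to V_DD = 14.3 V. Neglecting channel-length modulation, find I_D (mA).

I_D = 6.17 mA

V_GS = V_G = 3.3 V, so V_ov = 3.3 − 1.2 = 2.1 V.
Assume saturation: I_D = ½ k_n V_ov² = 0.5 × 2.8 × 2.1² = 6.17 mA, giving V_DS = V_DD − I_D R_D = 14.3 − 6.17 × 0.253 = 12.7 V.
V_DS = 12.7 V ≥ V_ov = 2.1 V, confirming saturation.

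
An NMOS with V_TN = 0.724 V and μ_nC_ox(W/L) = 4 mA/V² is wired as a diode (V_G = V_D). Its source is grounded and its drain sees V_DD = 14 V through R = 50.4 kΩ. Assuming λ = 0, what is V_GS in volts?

With gate tied to drain, V_GS = V_DS ≥ V_GS − V_TN, so the device is in saturation.
KCL at the drain: ½ k_n (V_GS − V_TN)² = (V_DD − V_GS)/R.
Let x = V_GS − 0.724. Then 101 x² + x − 13.28 = 0, giving x = 0.358 V (positive root), so V_GS = 1.08 V.
I_D = (V_DD − V_GS)/R = (14 − 1.08) / 50.4 = 0.256 mA.

V_GS = 1.08 V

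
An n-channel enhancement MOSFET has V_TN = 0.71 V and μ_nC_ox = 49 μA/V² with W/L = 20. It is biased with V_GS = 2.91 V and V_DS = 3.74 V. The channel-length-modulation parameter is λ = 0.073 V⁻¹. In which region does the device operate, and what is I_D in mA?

Saturation; I_D = 3.02 mA

k_n = μ_nC_ox · (W/L) = 0.98 mA/V².
V_ov = V_GS − V_TN = 2.91 − 0.71 = 2.2 V.
Since V_DS = 3.74 V ≥ V_ov = 2.2 V, the device is in saturation.
I_D = ½ k_n V_ov² (1 + λ V_DS) = 0.5 × 0.98 × 2.2² × (1 + 0.073 × 3.74) = 3.02 mA.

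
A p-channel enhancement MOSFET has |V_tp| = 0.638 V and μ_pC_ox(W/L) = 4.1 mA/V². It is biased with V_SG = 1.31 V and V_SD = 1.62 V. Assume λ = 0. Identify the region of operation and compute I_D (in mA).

V_ov = V_SG − |V_tp| = 1.31 − 0.638 = 0.672 V.
Since V_SD = 1.62 V ≥ V_ov = 0.672 V, the device is in saturation.
I_D = ½ k_p V_ov² = 0.5 × 4.1 × 0.672² = 0.926 mA.

Saturation; I_D = 0.926 mA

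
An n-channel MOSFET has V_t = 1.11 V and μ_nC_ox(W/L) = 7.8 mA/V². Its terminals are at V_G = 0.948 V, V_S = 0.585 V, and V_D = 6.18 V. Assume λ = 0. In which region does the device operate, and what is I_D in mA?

Cutoff; I_D = 0 mA

V_GS = V_G − V_S = 0.948 − 0.585 = 0.363 V; V_DS = V_D − V_S = 6.18 − 0.585 = 5.59 V.
V_GS = 0.363 V < V_t = 1.11 V, so the transistor is in cutoff.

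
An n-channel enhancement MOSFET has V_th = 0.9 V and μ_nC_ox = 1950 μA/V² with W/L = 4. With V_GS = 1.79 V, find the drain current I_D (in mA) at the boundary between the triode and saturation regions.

At the boundary V_DS = V_ov = V_GS − V_th = 1.79 − 0.9 = 0.89 V.
k_n = μ_nC_ox · (W/L) = 7.8 mA/V².
I_D = ½ k_n V_ov² = 0.5 × 7.8 × 0.89² = 3.09 mA.

I_D = 3.09 mA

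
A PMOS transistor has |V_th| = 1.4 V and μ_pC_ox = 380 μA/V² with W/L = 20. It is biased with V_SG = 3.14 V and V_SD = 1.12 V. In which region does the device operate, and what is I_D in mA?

Triode; I_D = 10.0 mA

k_p = μ_pC_ox · (W/L) = 7.6 mA/V².
V_ov = V_SG − |V_th| = 3.14 − 1.4 = 1.74 V.
Since V_SD = 1.12 V < V_ov = 1.74 V, the device is in the triode region.
I_D = k_p [V_ov · V_SD − ½ V_SD²] = 7.6 × [1.74 × 1.12 − 0.5 × 1.12²] = 10 mA.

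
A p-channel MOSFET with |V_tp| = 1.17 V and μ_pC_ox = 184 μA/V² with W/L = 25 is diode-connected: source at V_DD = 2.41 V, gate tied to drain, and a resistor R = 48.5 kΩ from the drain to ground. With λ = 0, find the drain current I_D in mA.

With gate tied to drain, V_SG = V_SD ≥ V_SG − |V_tp|, so the device is in saturation.
k_p = μ_pC_ox · (W/L) = 4.6 mA/V².
KCL at the drain: ½ k_p (V_SG − |V_tp|)² = (V_DD − V_SG)/R.
Let x = V_SG − 1.17. Then 112 x² + x − 1.24 = 0, giving x = 0.101 V (positive root), so V_SG = 1.27 V.
I_D = (V_DD − V_SG)/R = (2.41 − 1.27) / 48.5 = 0.0235 mA.

I_D = 0.0235 mA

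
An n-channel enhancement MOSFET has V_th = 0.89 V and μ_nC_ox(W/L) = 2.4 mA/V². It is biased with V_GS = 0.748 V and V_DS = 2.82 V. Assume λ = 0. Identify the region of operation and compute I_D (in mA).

Cutoff; I_D = 0 mA

V_GS = 0.748 V < V_th = 0.89 V, so the transistor is in cutoff.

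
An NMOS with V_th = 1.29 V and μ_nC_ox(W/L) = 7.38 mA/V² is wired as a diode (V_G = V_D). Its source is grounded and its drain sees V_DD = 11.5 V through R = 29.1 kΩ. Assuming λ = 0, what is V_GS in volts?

With gate tied to drain, V_GS = V_DS ≥ V_GS − V_th, so the device is in saturation.
KCL at the drain: ½ k_n (V_GS − V_th)² = (V_DD − V_GS)/R.
Let x = V_GS − 1.29. Then 107 x² + x − 10.21 = 0, giving x = 0.304 V (positive root), so V_GS = 1.59 V.
I_D = (V_DD − V_GS)/R = (11.5 − 1.59) / 29.1 = 0.34 mA.

V_GS = 1.59 V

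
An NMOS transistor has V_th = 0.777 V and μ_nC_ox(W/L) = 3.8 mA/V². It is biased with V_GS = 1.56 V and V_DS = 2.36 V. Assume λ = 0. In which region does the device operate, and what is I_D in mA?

V_ov = V_GS − V_th = 1.56 − 0.777 = 0.783 V.
Since V_DS = 2.36 V ≥ V_ov = 0.783 V, the device is in saturation.
I_D = ½ k_n V_ov² = 0.5 × 3.8 × 0.783² = 1.16 mA.

Saturation; I_D = 1.16 mA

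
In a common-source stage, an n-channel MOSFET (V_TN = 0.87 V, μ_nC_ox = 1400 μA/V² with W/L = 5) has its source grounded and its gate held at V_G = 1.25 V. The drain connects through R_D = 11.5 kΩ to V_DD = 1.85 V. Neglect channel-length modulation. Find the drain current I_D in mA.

I_D = 0.155 mA

V_GS = V_G = 1.25 V, so V_ov = 1.25 − 0.87 = 0.38 V.
k_n = μ_nC_ox · (W/L) = 7 mA/V².
Assume saturation: I_D = ½ k_n V_ov² = 0.5 × 7 × 0.38² = 0.505 mA, giving V_DS = V_DD − I_D R_D = 1.85 − 0.505 × 11.5 = -3.96 V.
But -3.96 V < V_ov = 0.38 V, so the device is actually in triode.
In triode I_D = k_n[V_ov V_DS − ½ V_DS²] and I_D = (V_DD − V_DS)/R_D. Equating: 40.2 V_DS² − 31.59 V_DS + 1.85 = 0, giving V_DS = 0.0637 V (the root below V_ov).
I_D = (1.85 − 0.0637) / 11.5 = 0.155 mA.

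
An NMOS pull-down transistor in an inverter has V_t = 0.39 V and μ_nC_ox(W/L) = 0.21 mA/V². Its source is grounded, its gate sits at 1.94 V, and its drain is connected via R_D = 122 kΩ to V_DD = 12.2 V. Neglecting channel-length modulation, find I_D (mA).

V_GS = V_G = 1.94 V, so V_ov = 1.94 − 0.39 = 1.55 V.
Assume saturation: I_D = ½ k_n V_ov² = 0.5 × 0.21 × 1.55² = 0.252 mA, giving V_DS = V_DD − I_D R_D = 12.2 − 0.252 × 122 = -18.6 V.
But -18.6 V < V_ov = 1.55 V, so the device is actually in triode.
In triode I_D = k_n[V_ov V_DS − ½ V_DS²] and I_D = (V_DD − V_DS)/R_D. Equating: 12.8 V_DS² − 40.71 V_DS + 12.2 = 0, giving V_DS = 0.335 V (the root below V_ov).
I_D = (12.2 − 0.335) / 122 = 0.0973 mA.

I_D = 0.0973 mA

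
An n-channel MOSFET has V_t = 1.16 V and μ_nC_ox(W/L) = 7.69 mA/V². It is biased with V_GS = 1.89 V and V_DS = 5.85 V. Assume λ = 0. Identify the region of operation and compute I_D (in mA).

V_ov = V_GS − V_t = 1.89 − 1.16 = 0.73 V.
Since V_DS = 5.85 V ≥ V_ov = 0.73 V, the device is in saturation.
I_D = ½ k_n V_ov² = 0.5 × 7.69 × 0.73² = 2.05 mA.

Saturation; I_D = 2.05 mA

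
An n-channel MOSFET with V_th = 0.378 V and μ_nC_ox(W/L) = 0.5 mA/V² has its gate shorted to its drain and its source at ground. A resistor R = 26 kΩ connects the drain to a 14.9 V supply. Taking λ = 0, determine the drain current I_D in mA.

I_D = 0.504 mA

With gate tied to drain, V_GS = V_DS ≥ V_GS − V_th, so the device is in saturation.
KCL at the drain: ½ k_n (V_GS − V_th)² = (V_DD − V_GS)/R.
Let x = V_GS − 0.378. Then 6.5 x² + x − 14.52 = 0, giving x = 1.42 V (positive root), so V_GS = 1.8 V.
I_D = (V_DD − V_GS)/R = (14.9 − 1.8) / 26 = 0.504 mA.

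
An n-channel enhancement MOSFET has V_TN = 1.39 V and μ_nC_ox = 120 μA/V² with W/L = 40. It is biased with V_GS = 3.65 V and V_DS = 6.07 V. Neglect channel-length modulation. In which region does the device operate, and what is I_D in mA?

Saturation; I_D = 12.3 mA

k_n = μ_nC_ox · (W/L) = 4.8 mA/V².
V_ov = V_GS − V_TN = 3.65 − 1.39 = 2.26 V.
Since V_DS = 6.07 V ≥ V_ov = 2.26 V, the device is in saturation.
I_D = ½ k_n V_ov² = 0.5 × 4.8 × 2.26² = 12.3 mA.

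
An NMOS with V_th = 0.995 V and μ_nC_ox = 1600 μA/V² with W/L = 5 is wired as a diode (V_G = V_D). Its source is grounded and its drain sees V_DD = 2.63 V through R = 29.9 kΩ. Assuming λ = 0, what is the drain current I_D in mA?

I_D = 0.0509 mA

With gate tied to drain, V_GS = V_DS ≥ V_GS − V_th, so the device is in saturation.
k_n = μ_nC_ox · (W/L) = 8 mA/V².
KCL at the drain: ½ k_n (V_GS − V_th)² = (V_DD − V_GS)/R.
Let x = V_GS − 0.995. Then 120 x² + x − 1.635 = 0, giving x = 0.113 V (positive root), so V_GS = 1.11 V.
I_D = (V_DD − V_GS)/R = (2.63 − 1.11) / 29.9 = 0.0509 mA.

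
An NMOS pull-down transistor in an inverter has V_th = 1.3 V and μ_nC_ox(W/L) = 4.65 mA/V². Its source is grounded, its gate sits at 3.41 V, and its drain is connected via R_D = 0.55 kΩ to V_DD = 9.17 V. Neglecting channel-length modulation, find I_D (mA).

V_GS = V_G = 3.41 V, so V_ov = 3.41 − 1.3 = 2.11 V.
Assume saturation: I_D = ½ k_n V_ov² = 0.5 × 4.65 × 2.11² = 10.4 mA, giving V_DS = V_DD − I_D R_D = 9.17 − 10.4 × 0.55 = 3.48 V.
V_DS = 3.48 V ≥ V_ov = 2.11 V, confirming saturation.

I_D = 10.4 mA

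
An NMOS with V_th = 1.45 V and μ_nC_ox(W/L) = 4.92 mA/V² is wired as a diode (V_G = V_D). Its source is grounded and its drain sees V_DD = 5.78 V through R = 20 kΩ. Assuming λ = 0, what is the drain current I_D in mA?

With gate tied to drain, V_GS = V_DS ≥ V_GS − V_th, so the device is in saturation.
KCL at the drain: ½ k_n (V_GS − V_th)² = (V_DD − V_GS)/R.
Let x = V_GS − 1.45. Then 49.2 x² + x − 4.33 = 0, giving x = 0.287 V (positive root), so V_GS = 1.74 V.
I_D = (V_DD − V_GS)/R = (5.78 − 1.74) / 20 = 0.202 mA.

I_D = 0.202 mA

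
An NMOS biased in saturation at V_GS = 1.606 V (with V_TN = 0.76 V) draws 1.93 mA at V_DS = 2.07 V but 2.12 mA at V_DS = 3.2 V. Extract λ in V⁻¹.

With V_GS fixed, I_D ∝ (1 + λ V_DS) in saturation, so I_D2/I_D1 = (1 + λ V_DS2)/(1 + λ V_DS1).
2.12/1.93 = 1.098 = (1 + 3.2 λ)/(1 + 2.07 λ).
Solving: λ (I_D1 V_DS2 − I_D2 V_DS1) = I_D2 − I_D1, so λ = (2.12 − 1.93) / (1.93 × 3.2 − 2.12 × 2.07) = 0.19 / 1.79 = 0.106 V⁻¹.

λ = 0.106 V⁻¹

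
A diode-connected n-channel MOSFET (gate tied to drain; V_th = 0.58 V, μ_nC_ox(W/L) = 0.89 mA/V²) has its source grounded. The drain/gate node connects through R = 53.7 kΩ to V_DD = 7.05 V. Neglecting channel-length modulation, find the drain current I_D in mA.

I_D = 0.111 mA

With gate tied to drain, V_GS = V_DS ≥ V_GS − V_th, so the device is in saturation.
KCL at the drain: ½ k_n (V_GS − V_th)² = (V_DD − V_GS)/R.
Let x = V_GS − 0.58. Then 23.9 x² + x − 6.47 = 0, giving x = 0.5 V (positive root), so V_GS = 1.08 V.
I_D = (V_DD − V_GS)/R = (7.05 − 1.08) / 53.7 = 0.111 mA.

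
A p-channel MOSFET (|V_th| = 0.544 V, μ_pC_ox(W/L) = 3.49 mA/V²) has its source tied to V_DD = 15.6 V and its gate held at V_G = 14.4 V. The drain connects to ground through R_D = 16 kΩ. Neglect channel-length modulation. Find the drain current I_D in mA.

V_SG = V_DD − V_G = 15.6 − 14.4 = 1.2 V, so V_ov = 1.2 − 0.544 = 0.656 V.
Assume saturation: I_D = ½ k_p V_ov² = 0.5 × 3.49 × 0.656² = 0.751 mA, giving V_SD = V_DD − I_D R_D = 15.6 − 0.751 × 16 = 3.59 V.
V_SD = 3.59 V ≥ V_ov = 0.656 V, confirming saturation.

I_D = 0.751 mA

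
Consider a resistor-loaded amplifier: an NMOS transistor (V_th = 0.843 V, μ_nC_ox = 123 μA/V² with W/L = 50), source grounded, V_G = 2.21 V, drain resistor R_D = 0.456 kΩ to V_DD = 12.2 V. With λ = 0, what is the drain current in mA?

V_GS = V_G = 2.21 V, so V_ov = 2.21 − 0.843 = 1.37 V.
k_n = μ_nC_ox · (W/L) = 6.15 mA/V².
Assume saturation: I_D = ½ k_n V_ov² = 0.5 × 6.15 × 1.37² = 5.75 mA, giving V_DS = V_DD − I_D R_D = 12.2 − 5.75 × 0.456 = 9.58 V.
V_DS = 9.58 V ≥ V_ov = 1.37 V, confirming saturation.

I_D = 5.75 mA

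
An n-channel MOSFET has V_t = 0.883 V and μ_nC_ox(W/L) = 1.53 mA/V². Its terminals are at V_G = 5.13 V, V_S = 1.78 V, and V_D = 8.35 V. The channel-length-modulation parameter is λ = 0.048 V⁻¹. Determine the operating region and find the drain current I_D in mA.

Saturation; I_D = 6.12 mA

V_GS = V_G − V_S = 5.13 − 1.78 = 3.35 V; V_DS = V_D − V_S = 8.35 − 1.78 = 6.57 V.
V_ov = V_GS − V_t = 3.35 − 0.883 = 2.47 V.
Since V_DS = 6.57 V ≥ V_ov = 2.47 V, the device is in saturation.
I_D = ½ k_n V_ov² (1 + λ V_DS) = 0.5 × 1.53 × 2.47² × (1 + 0.048 × 6.57) = 6.12 mA.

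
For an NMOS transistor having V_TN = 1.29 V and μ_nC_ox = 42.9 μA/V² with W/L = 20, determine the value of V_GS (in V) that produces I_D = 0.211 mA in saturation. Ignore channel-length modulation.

V_GS = 1.99 V

k_n = μ_nC_ox · (W/L) = 0.858 mA/V².
In saturation I_D = ½ k_n (V_GS − V_TN)², so V_GS − V_TN = √(2 I_D / k_n) = √(2 × 0.211 / 0.858) = 0.701 V.
V_GS = 1.29 + 0.701 = 1.99 V.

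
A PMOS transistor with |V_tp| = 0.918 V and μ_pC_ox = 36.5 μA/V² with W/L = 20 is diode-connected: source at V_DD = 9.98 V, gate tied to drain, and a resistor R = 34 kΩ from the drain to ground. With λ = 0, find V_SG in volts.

With gate tied to drain, V_SG = V_SD ≥ V_SG − |V_tp|, so the device is in saturation.
k_p = μ_pC_ox · (W/L) = 0.73 mA/V².
KCL at the drain: ½ k_p (V_SG − |V_tp|)² = (V_DD − V_SG)/R.
Let x = V_SG − 0.918. Then 12.4 x² + x − 9.062 = 0, giving x = 0.815 V (positive root), so V_SG = 1.73 V.
I_D = (V_DD − V_SG)/R = (9.98 − 1.73) / 34 = 0.243 mA.

V_SG = 1.73 V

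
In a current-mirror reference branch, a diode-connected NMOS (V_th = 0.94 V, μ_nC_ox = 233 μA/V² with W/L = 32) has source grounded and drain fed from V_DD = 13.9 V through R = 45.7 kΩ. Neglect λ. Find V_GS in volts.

With gate tied to drain, V_GS = V_DS ≥ V_GS − V_th, so the device is in saturation.
k_n = μ_nC_ox · (W/L) = 7.456 mA/V².
KCL at the drain: ½ k_n (V_GS − V_th)² = (V_DD − V_GS)/R.
Let x = V_GS − 0.94. Then 170 x² + x − 12.96 = 0, giving x = 0.273 V (positive root), so V_GS = 1.21 V.
I_D = (V_DD − V_GS)/R = (13.9 − 1.21) / 45.7 = 0.278 mA.

V_GS = 1.21 V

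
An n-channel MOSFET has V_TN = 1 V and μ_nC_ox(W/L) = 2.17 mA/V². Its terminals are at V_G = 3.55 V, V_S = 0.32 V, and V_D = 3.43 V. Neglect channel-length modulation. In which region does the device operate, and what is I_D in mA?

Saturation; I_D = 5.40 mA

V_GS = V_G − V_S = 3.55 − 0.32 = 3.23 V; V_DS = V_D − V_S = 3.43 − 0.32 = 3.11 V.
V_ov = V_GS − V_TN = 3.23 − 1 = 2.23 V.
Since V_DS = 3.11 V ≥ V_ov = 2.23 V, the device is in saturation.
I_D = ½ k_n V_ov² = 0.5 × 2.17 × 2.23² = 5.4 mA.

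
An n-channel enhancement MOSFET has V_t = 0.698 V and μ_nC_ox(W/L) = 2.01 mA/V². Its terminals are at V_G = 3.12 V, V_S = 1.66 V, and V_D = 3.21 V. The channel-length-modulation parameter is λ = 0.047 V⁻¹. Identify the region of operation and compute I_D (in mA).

Saturation; I_D = 0.626 mA

V_GS = V_G − V_S = 3.12 − 1.66 = 1.46 V; V_DS = V_D − V_S = 3.21 − 1.66 = 1.55 V.
V_ov = V_GS − V_t = 1.46 − 0.698 = 0.762 V.
Since V_DS = 1.55 V ≥ V_ov = 0.762 V, the device is in saturation.
I_D = ½ k_n V_ov² (1 + λ V_DS) = 0.5 × 2.01 × 0.762² × (1 + 0.047 × 1.55) = 0.626 mA.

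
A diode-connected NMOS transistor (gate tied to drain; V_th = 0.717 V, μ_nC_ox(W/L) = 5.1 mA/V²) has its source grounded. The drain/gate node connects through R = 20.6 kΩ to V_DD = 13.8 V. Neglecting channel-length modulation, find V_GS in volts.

V_GS = 1.21 V

With gate tied to drain, V_GS = V_DS ≥ V_GS − V_th, so the device is in saturation.
KCL at the drain: ½ k_n (V_GS − V_th)² = (V_DD − V_GS)/R.
Let x = V_GS − 0.717. Then 52.5 x² + x − 13.08 = 0, giving x = 0.49 V (positive root), so V_GS = 1.21 V.
I_D = (V_DD − V_GS)/R = (13.8 − 1.21) / 20.6 = 0.611 mA.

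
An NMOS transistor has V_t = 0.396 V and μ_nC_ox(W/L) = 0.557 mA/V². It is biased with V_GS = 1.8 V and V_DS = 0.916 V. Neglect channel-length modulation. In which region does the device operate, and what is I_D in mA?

Triode; I_D = 0.483 mA

V_ov = V_GS − V_t = 1.8 − 0.396 = 1.4 V.
Since V_DS = 0.916 V < V_ov = 1.4 V, the device is in the triode region.
I_D = k_n [V_ov · V_DS − ½ V_DS²] = 0.557 × [1.4 × 0.916 − 0.5 × 0.916²] = 0.483 mA.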